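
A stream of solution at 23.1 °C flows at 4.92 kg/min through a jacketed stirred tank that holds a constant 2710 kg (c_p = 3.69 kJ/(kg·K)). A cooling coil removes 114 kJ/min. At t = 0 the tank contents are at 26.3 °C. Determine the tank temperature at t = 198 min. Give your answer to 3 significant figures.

23.4 °C

M c_p dT/dt = ṁ c_p (T_in − T) − Q̇.
Rearrange: dT/dt = (T_ss − T)/τ with τ = M/ṁ = 550.81 min and T_ss = T_in − Q̇/(ṁ c_p) = 16.821 °C.
Solution: T(t) = T_ss + (T₀ − T_ss) e^(−t/τ).
T(198) = 16.821 + (9.4793)·e^(−198/550.81) = 16.821 + (9.4793)·0.69805 = 23.438 °C.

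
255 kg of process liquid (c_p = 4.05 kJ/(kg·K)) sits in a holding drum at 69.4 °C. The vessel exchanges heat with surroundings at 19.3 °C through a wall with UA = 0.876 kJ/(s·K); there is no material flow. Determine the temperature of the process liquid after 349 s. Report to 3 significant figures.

First-law balance (no shaft work): M c_p dT/dt = −UA(T − T_amb).
dT/dt = (T_ss − T)/τ with T_ss = T_amb = 19.300 °C, τ = M c_p/UA = 255·4.05/0.876 = 1178.9 s.
Integrating: T(t) = T_ss + (T₀ − T_ss) e^(−t/τ).
T(349) = 19.300 + (50.100)·0.74377 = 56.563 °C.

56.6 °C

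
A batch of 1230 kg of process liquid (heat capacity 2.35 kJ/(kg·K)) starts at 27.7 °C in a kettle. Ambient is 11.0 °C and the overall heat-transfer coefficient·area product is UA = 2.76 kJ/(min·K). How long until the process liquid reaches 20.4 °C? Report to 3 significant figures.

Lumped-capacitance energy balance: M c_p dT/dt = UA(T_amb − T).
τ = M c_p/UA = 1047.3 min; T_ss = T_amb = 11.000 °C.
T(t) = T_ss + (T₀ − T_ss)e^(−t/τ); set T = 20.4:
t = −τ ln[(T − T_ss)/(T₀ − T_ss)] = −1047.3 · ln(0.56287) = 601.87 min.

602 min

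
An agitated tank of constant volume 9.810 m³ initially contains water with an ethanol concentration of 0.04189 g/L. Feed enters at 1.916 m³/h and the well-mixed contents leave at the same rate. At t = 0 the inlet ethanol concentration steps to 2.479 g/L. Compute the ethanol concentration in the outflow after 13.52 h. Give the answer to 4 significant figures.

Transient balance on the dissolved component: V dC/dt = Q(C_in − C).
Rewrite as dC/dt + C/τ = C_in/τ, τ = V/Q = 5.12004 h.
Integrating: C(t) = C_in + (C₀ − C_in) e^(−t/τ).
C(13.52) = 2.479 + (0.04189 − 2.479)·e^(−13.52/5.12004) = 2.479 + (-2.43711)·0.0713182 = 2.30519 g/L.

2.305 g/L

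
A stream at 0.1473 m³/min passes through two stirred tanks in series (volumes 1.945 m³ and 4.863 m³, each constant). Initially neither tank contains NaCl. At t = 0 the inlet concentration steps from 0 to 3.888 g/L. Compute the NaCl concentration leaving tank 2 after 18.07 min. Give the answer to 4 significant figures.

Time constants: τᵢ = Vᵢ/Q for each well-mixed tank.
τ₁ = 1.945/0.1473 = 13.2043 min; τ₂ = 4.863/0.1473 = 33.0143 min.
Tank 1: C₁ = C_in(1 − e^(−t/τ₁)). Tank 2 (τ₁ ≠ τ₂): C₂ = C_in[1 − (τ₁ e^(−t/τ₁) − τ₂ e^(−t/τ₂))/(τ₁ − τ₂)].
At t = 18.07: e^(−t/τ₁) = 0.254491, e^(−t/τ₂) = 0.578487.
C₂ = 3.888·[1 − (13.2043·0.254491 − 33.0143·0.578487)/(-19.8099)] = 3.888·0.205553 = 0.799190 g/L.

0.7992 g/L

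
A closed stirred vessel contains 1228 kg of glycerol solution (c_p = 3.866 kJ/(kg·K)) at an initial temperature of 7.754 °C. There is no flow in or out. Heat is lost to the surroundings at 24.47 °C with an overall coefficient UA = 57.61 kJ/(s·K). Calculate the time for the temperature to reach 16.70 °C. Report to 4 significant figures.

Lumped-capacitance energy balance: M c_p dT/dt = UA(T_amb − T).
τ = M c_p/UA = 82.4067 s; T_ss = T_amb = 24.4700 °C.
T(t) = T_ss + (T₀ − T_ss)e^(−t/τ); set T = 16.70:
t = −τ ln[(T − T_ss)/(T₀ − T_ss)] = −82.4067 · ln(0.464824) = 63.1314 s.

63.13 s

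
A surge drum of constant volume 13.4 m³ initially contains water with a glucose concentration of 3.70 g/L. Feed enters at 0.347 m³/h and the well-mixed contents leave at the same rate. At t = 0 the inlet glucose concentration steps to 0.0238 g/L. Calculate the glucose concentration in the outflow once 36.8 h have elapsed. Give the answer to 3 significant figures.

1.44 g/L

Transient balance on the dissolved component: V dC/dt = Q(C_in − C).
So dC/dt = (C_in − C)/τ with τ = V/Q = 13.4/0.347 = 38.617 h.
C approaches C_in exponentially: C(t) = C_in + (C₀ − C_in) e^(−t/τ).
C(36.8) = 0.0238 + (3.70 − 0.0238)·e^(−36.8/38.617) = 0.0238 + (3.6762)·0.38560 = 1.4413 g/L.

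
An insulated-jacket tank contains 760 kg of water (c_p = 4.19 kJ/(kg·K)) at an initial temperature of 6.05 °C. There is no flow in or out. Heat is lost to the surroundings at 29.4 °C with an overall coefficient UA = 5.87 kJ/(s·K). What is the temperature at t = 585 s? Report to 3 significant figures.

21.5 °C

M c_p dT/dt = −UA(T − T_amb).
dT/dt = (T_ss − T)/τ with T_ss = T_amb = 29.400 °C, τ = M c_p/UA = 760·4.19/5.87 = 542.49 s.
T approaches T_ss exponentially: T(t) = T_ss + (T₀ − T_ss) e^(−t/τ).
T(585) = 29.400 + (-23.350)·0.34015 = 21.457 °C.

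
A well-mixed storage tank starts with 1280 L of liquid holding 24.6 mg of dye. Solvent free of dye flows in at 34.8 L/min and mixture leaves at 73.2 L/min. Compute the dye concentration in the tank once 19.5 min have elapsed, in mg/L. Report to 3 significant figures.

0.00866 mg/L

Total volume: dV/dt = Q_in − Q_out = -38.400 L/min, so V(t) = 1280 − 38.400 t and V(19.5) = 531.20 L.
Species balance (pure solvent in): dm/dt = −Q_out · m/V(t).
Separate: dm/m = −Q_out dt/V(t) ⇒ ln(m/m₀) = −(Q_out/(Q_in−Q_out)) ln(V/V₀).
m = m₀ (V₀/V)^(Q_out/(Q_in−Q_out)) = 24.6 × (1280/531.20)^(-1.9062) = 4.6009 mg.
C = m/V = 4.6009/531.20 = 0.0086613 mg/L.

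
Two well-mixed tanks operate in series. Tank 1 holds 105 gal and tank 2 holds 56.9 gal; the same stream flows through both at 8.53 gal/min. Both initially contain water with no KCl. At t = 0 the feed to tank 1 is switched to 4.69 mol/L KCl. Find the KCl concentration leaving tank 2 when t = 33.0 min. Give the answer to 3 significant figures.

4.03 mol/L

Species balance on tank i: dCᵢ/dt = (Cᵢ₋₁ − Cᵢ)/τᵢ with τᵢ = Vᵢ/Q.
τ₁ = 105/8.53 = 12.309 min; τ₂ = 56.9/8.53 = 6.6706 min.
Tank 1: C₁ = C_in(1 − e^(−t/τ₁)). Tank 2 (τ₁ ≠ τ₂): C₂ = C_in[1 − (τ₁ e^(−t/τ₁) − τ₂ e^(−t/τ₂))/(τ₁ − τ₂)].
At t = 33.0: e^(−t/τ₁) = 0.068504, e^(−t/τ₂) = 0.0071040.
C₂ = 4.69·[1 − (12.309·0.068504 − 6.6706·0.0071040)/(5.6389)] = 4.69·0.85886 = 4.0281 mol/L.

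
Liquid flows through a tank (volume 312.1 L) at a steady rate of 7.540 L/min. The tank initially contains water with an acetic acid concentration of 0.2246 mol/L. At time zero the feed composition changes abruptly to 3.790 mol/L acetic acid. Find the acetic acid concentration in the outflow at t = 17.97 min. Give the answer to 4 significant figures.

1.480 mol/L

Mass balance on the solute (V constant): V dC/dt = Q(C_in − C).
Time constant τ = V/Q = 312.1/7.540 = 41.3926 min.
Integrating: C(t) = C_in + (C₀ − C_in) e^(−t/τ).
C(17.97) = 3.790 + (0.2246 − 3.790)·e^(−17.97/41.3926) = 3.790 + (-3.56540)·0.647824 = 1.48025 mol/L.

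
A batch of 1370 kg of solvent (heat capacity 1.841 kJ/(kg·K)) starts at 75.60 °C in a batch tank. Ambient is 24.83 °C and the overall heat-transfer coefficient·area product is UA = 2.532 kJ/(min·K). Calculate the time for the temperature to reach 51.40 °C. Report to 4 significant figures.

Lumped-capacitance energy balance: M c_p dT/dt = UA(T_amb − T).
τ = M c_p/UA = 996.118 min; T_ss = T_amb = 24.8300 °C.
T(t) = T_ss + (T₀ − T_ss)e^(−t/τ); set T = 51.40:
t = −τ ln[(T − T_ss)/(T₀ − T_ss)] = −996.118 · ln(0.523341) = 645.009 min.

645.0 min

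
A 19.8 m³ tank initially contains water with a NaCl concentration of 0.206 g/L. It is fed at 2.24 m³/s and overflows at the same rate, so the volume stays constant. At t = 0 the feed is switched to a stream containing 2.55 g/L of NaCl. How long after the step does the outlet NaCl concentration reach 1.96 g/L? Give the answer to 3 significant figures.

Species balance: V dC/dt = Q(C_in − C) ⇒ τ = V/Q = 8.8393 s.
C(t) = C_in + (C₀ − C_in) e^(−t/τ). Set C = 1.96 and solve for t:
e^(−t/τ) = (C − C_in)/(C₀ − C_in) = (1.96 − 2.55)/(0.206 − 2.55) = 0.25171
t = −τ ln(…) = 8.8393 × 1.3795 = 12.194 s.

12.2 s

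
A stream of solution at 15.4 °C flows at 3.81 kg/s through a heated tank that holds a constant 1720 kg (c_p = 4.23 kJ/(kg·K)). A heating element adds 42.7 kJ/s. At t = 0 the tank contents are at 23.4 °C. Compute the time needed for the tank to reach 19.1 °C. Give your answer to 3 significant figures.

735 s

M c_p dT/dt = ṁ c_p (T_in − T) + Q̇.
τ = M/ṁ = 451.44 s; T_ss = T_in + Q̇/(ṁ c_p) = 18.049 °C.
T(t) = T_ss + (T₀ − T_ss) e^(−t/τ). Set T = 19.1:
e^(−t/τ) = (19.1 − 18.049)/(23.4 − 18.049) = 0.19634
t = −451.44 · ln(0.19634) = 734.91 s.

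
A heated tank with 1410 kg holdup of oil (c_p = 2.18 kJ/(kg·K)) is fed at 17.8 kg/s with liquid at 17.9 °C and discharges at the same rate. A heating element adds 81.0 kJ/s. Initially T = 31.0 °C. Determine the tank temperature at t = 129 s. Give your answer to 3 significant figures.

Energy balance: M c_p dT/dt = ṁ c_p (T_in − T) + 81.0.
Rearrange: dT/dt = (T_ss − T)/τ with τ = M/ṁ = 79.213 s and T_ss = T_in + Q̇/(ṁ c_p) = 19.987 °C.
This is linear first-order; T(t) = T_ss + (T₀ − T_ss) e^(−t/τ).
T(129) = 19.987 + (11.013)·e^(−129/79.213) = 19.987 + (11.013)·0.19622 = 22.148 °C.

22.1 °C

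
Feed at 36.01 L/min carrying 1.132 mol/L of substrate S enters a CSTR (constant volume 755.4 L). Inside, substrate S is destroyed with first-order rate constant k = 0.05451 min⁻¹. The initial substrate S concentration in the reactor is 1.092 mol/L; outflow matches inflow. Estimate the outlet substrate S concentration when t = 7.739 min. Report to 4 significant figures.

0.7838 mol/L

Accumulation = in − out − consumed: V dC/dt = Q C_in − Q C − k V C.
This is linear with rate a = Q/V + k = 0.102180 min⁻¹.
C_ss = Q C_in/(Q + kV) = 0.528112 mol/L; C(t) = C_ss + (C₀ − C_ss) e^(−a t).
C(7.739) = 0.528112 + (0.563888)·e^(−0.102180·7.739) = 0.528112 + (0.563888)·0.453495 = 0.783832 mol/L.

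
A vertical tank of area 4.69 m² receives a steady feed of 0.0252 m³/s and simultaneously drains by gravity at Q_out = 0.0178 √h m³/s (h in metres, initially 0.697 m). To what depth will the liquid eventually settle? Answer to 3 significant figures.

2.00 m

Volume balance on the tank: A dh/dt = Q_in − 0.0178 √h. At steady state dh/dt = 0:
Q_in = 0.0178 √h_ss ⇒ √h_ss = 0.0252/0.0178 = 1.4157.
h_ss = 1.4157² = 2.0043 m. (Since h₀ = 0.697 m < h_ss, the level will rise toward this value.)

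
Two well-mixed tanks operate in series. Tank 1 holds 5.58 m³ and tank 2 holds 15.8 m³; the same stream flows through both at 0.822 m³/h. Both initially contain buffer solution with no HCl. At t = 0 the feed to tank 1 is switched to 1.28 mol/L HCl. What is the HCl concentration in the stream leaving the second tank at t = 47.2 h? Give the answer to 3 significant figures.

Species balance on tank i: dCᵢ/dt = (Cᵢ₋₁ − Cᵢ)/τᵢ with τᵢ = Vᵢ/Q.
τ₁ = 5.58/0.822 = 6.7883 h; τ₂ = 15.8/0.822 = 19.221 h.
Solving the cascade with C₁(0)=C₂(0)=0 gives C₂(t) = C_in[1 − (τ₁ e^(−t/τ₁) − τ₂ e^(−t/τ₂))/(τ₁ − τ₂)].
At t = 47.2: e^(−t/τ₁) = 0.00095565, e^(−t/τ₂) = 0.085812.
C₂ = 1.28·[1 − (6.7883·0.00095565 − 19.221·0.085812)/(-12.433)] = 1.28·0.86786 = 1.1109 mol/L.

1.11 mol/L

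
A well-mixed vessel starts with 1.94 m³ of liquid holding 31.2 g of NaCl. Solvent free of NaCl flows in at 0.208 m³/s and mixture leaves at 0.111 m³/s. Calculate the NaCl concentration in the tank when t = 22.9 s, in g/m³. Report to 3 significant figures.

Let m(t) be the amount of NaCl. Volume: V(t) = V₀ + (Q_in − Q_out) t = 1.94 + 0.097000 t; V(22.9) = 4.1613 m³.
No NaCl enters, so dm/dt = −Q_out · (m/V).
Separate: dm/m = −Q_out dt/V(t) ⇒ ln(m/m₀) = −(Q_out/(Q_in−Q_out)) ln(V/V₀).
m = m₀ (V₀/V)^(Q_out/(Q_in−Q_out)) = 31.2 × (1.94/4.1613)^(1.1443) = 13.028 g.
C = m/V = 13.028/4.1613 = 3.1309 g/m³.

3.13 g/m³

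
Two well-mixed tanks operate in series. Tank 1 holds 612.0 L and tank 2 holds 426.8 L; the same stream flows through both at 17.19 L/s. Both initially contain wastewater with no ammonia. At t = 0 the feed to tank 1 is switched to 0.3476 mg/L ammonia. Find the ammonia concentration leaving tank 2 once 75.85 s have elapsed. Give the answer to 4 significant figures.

0.2489 mg/L

Each tank obeys Vᵢ dCᵢ/dt = Q(Cᵢ₋₁ − Cᵢ), so τᵢ = Vᵢ/Q.
τ₁ = 612.0/17.19 = 35.6021 s; τ₂ = 426.8/17.19 = 24.8284 s.
Solving the cascade with C₁(0)=C₂(0)=0 gives C₂(t) = C_in[1 − (τ₁ e^(−t/τ₁) − τ₂ e^(−t/τ₂))/(τ₁ − τ₂)].
At t = 75.85: e^(−t/τ₁) = 0.118779, e^(−t/τ₂) = 0.0471241.
C₂ = 0.3476·[1 − (35.6021·0.118779 − 24.8284·0.0471241)/(10.7737)] = 0.3476·0.716091 = 0.248913 mg/L.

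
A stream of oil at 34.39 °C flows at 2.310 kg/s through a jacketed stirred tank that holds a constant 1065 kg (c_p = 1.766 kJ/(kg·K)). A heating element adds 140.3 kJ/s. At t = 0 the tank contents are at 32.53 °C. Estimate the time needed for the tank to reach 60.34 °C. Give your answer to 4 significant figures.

First-law balance (no shaft work): M c_p dT/dt = ṁ c_p (T_in − T) + 140.3.
τ = M/ṁ = 461.039 s; T_ss = T_in + Q̇/(ṁ c_p) = 68.7818 °C.
T(t) = T_ss + (T₀ − T_ss) e^(−t/τ). Set T = 60.34:
e^(−t/τ) = (60.34 − 68.7818)/(32.53 − 68.7818) = 0.232866
t = −461.039 · ln(0.232866) = 671.869 s.

671.9 s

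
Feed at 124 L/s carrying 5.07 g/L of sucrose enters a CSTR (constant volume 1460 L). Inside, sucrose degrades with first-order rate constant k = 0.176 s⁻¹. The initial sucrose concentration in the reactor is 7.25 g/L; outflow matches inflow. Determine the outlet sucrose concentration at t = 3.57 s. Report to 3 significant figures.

Accumulation = in − out − consumed: V dC/dt = Q C_in − Q C − k V C.
dC/dt = (Q/V) C_in − (Q/V + k) C; effective rate a = Q/V + k = 0.084932 + 0.176 = 0.26093 s⁻¹.
C_ss = Q C_in/(Q + kV) = 1.6503 g/L; C(t) = C_ss + (C₀ − C_ss) e^(−a t).
C(3.57) = 1.6503 + (5.5997)·e^(−0.26093·3.57) = 1.6503 + (5.5997)·0.39395 = 3.8563 g/L.

3.86 g/L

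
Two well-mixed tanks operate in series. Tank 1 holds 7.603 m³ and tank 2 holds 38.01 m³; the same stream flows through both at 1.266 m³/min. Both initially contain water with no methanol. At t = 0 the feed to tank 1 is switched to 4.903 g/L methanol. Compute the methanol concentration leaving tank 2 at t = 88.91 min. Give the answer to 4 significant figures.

4.586 g/L

Time constants: τᵢ = Vᵢ/Q for each well-mixed tank.
τ₁ = 7.603/1.266 = 6.00553 min; τ₂ = 38.01/1.266 = 30.0237 min.
Tank 1: C₁ = C_in(1 − e^(−t/τ₁)). Tank 2 (τ₁ ≠ τ₂): C₂ = C_in[1 − (τ₁ e^(−t/τ₁) − τ₂ e^(−t/τ₂))/(τ₁ − τ₂)].
At t = 88.91: e^(−t/τ₁) = 3.71882e-07, e^(−t/τ₂) = 0.0517502.
C₂ = 4.903·[1 − (6.00553·3.71882e-07 − 30.0237·0.0517502)/(-24.0182)] = 4.903·0.935310 = 4.58583 g/L.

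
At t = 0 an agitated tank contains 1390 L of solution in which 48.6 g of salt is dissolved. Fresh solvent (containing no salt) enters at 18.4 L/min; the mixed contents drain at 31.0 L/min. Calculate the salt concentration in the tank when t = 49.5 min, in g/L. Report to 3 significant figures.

0.0147 g/L

Let m(t) be the amount of salt. Volume: V(t) = V₀ + (Q_in − Q_out) t = 1390 − 12.600 t; V(49.5) = 766.30 L.
Solute balance: dm/dt = 0 − Q_out C = −Q_out m/V(t).
dm/m = −Q_out dt/(V₀ − 12.600 t); integrating gives ln(m/m₀) = −(Q_out/(Q_in−Q_out)) ln(V/V₀).
m = m₀ (V₀/V)^(Q_out/(Q_in−Q_out)) = 48.6 × (1390/766.30)^(-2.4603) = 11.229 g.
C = m/V = 11.229/766.30 = 0.014654 g/L.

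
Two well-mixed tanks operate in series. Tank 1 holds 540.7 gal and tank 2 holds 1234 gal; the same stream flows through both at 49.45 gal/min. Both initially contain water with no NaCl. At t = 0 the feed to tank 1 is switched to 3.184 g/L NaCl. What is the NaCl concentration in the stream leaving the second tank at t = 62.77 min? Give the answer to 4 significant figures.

2.734 g/L

Time constants: τᵢ = Vᵢ/Q for each well-mixed tank.
τ₁ = 540.7/49.45 = 10.9343 min; τ₂ = 1234/49.45 = 24.9545 min.
Solving the cascade with C₁(0)=C₂(0)=0 gives C₂(t) = C_in[1 − (τ₁ e^(−t/τ₁) − τ₂ e^(−t/τ₂))/(τ₁ − τ₂)].
At t = 62.77: e^(−t/τ₁) = 0.00321264, e^(−t/τ₂) = 0.0808323.
C₂ = 3.184·[1 − (10.9343·0.00321264 − 24.9545·0.0808323)/(-14.0202)] = 3.184·0.858633 = 2.73389 g/L.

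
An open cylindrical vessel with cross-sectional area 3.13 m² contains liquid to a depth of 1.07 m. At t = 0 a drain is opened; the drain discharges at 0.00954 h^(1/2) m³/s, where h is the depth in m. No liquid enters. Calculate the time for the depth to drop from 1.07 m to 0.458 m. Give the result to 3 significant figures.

With no inflow, A dh/dt = −0.00954 √h.
Separate and integrate: 2(√h − √h₀) = −(0.00954/A) t.
t = 2A(√h₀ − √h)/0.00954 = 2·3.13·(√1.07 − √0.458)/0.00954
  = 6.2600 × (1.0344 − 0.67676) / 0.00954 = 234.69 s.

235 s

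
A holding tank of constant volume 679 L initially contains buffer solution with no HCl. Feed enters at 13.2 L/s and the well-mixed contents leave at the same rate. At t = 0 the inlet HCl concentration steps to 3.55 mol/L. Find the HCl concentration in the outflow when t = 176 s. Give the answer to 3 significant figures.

3.43 mol/L

Unsteady species balance (constant V, well mixed): V dC/dt = Q(C_in − C).
Time constant τ = V/Q = 679/13.2 = 51.439 s.
This is linear first-order; C(t) = C_in + (C₀ − C_in) e^(−t/τ).
C(176) = 3.55 + (0 − 3.55)·e^(−176/51.439) = 3.55 + (-3.5500)·0.032663 = 3.4340 mol/L.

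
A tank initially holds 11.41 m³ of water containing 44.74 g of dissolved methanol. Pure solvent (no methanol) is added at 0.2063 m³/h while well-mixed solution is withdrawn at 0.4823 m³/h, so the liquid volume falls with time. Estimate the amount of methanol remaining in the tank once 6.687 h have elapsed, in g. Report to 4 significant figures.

Total volume: dV/dt = Q_in − Q_out = -0.276000 m³/h, so V(t) = 11.41 − 0.276000 t and V(6.687) = 9.56439 m³.
No methanol enters, so dm/dt = −Q_out · (m/V).
dm/m = −Q_out dt/(V₀ − 0.276000 t); integrating gives ln(m/m₀) = −(Q_out/(Q_in−Q_out)) ln(V/V₀).
m = m₀ (V₀/V)^(Q_out/(Q_in−Q_out)) = 44.74 × (11.41/9.56439)^(-1.74746) = 32.8693 g.

32.87 g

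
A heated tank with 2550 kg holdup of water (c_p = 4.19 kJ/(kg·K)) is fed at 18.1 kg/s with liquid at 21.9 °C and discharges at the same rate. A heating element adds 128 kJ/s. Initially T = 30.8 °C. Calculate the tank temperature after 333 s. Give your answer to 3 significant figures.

24.3 °C

M c_p dT/dt = ṁ c_p (T_in − T) + Q̇.
τ = M/ṁ = 140.88 s; T_ss = T_in + Q̇/(ṁ c_p) = 21.9 + 128/(18.1·4.19) = 23.588 °C.
T approaches T_ss exponentially: T(t) = T_ss + (T₀ − T_ss) e^(−t/τ).
T(333) = 23.588 + (7.2122)·e^(−333/140.88) = 23.588 + (7.2122)·0.094076 = 24.266 °C.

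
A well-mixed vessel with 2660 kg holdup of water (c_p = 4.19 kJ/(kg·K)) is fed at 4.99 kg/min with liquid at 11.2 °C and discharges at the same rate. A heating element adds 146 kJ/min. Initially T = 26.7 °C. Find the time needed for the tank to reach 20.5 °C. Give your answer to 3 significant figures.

Unsteady energy balance on the tank contents: M c_p dT/dt = ṁ c_p (T_in − T) + 146.
τ = M/ṁ = 533.07 min; T_ss = T_in + Q̇/(ṁ c_p) = 18.183 °C.
T(t) = T_ss + (T₀ − T_ss) e^(−t/τ). Set T = 20.5:
e^(−t/τ) = (20.5 − 18.183)/(26.7 − 18.183) = 0.27205
t = −533.07 · ln(0.27205) = 693.93 min.

694 min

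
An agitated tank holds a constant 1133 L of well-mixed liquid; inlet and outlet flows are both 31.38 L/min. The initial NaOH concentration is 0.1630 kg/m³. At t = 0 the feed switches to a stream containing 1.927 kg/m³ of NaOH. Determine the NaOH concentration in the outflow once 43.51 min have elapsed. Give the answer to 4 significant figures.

1.398 kg/m³

Species balance on the tank: V dC/dt = Q(C_in − C).
Time constant τ = V/Q = 1133/31.38 = 36.1058 min.
Solution: C(t) = C_in + (C₀ − C_in) e^(−t/τ).
C(43.51) = 1.927 + (0.1630 − 1.927)·e^(−43.51/36.1058) = 1.927 + (-1.76400)·0.299671 = 1.39838 kg/m³.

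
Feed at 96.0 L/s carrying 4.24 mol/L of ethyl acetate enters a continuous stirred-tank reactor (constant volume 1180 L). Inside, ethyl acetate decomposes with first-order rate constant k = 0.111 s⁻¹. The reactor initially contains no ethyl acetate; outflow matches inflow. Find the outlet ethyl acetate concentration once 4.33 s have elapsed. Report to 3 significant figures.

V dC/dt = Q(C_in − C) − k V C.
dC/dt = (Q/V) C_in − (Q/V + k) C; effective rate a = Q/V + k = 0.081356 + 0.111 = 0.19236 s⁻¹.
C_ss = Q C_in/(Q + kV) = 1.7933 mol/L; C(t) = C_ss + (C₀ − C_ss) e^(−a t).
C(4.33) = 1.7933 + (-1.7933)·e^(−0.19236·4.33) = 1.7933 + (-1.7933)·0.43479 = 1.0136 mol/L.

1.01 mol/L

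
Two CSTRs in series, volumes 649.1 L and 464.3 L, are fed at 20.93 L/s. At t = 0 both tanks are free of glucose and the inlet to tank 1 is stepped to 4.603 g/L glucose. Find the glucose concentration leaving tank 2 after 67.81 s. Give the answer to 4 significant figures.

3.331 g/L

Time constants: τᵢ = Vᵢ/Q for each well-mixed tank.
τ₁ = 649.1/20.93 = 31.0129 s; τ₂ = 464.3/20.93 = 22.1835 s.
Solving the cascade with C₁(0)=C₂(0)=0 gives C₂(t) = C_in[1 − (τ₁ e^(−t/τ₁) − τ₂ e^(−t/τ₂))/(τ₁ − τ₂)].
At t = 67.81: e^(−t/τ₁) = 0.112308, e^(−t/τ₂) = 0.0470389.
C₂ = 4.603·[1 − (31.0129·0.112308 − 22.1835·0.0470389)/(8.82943)] = 4.603·0.723707 = 3.33122 g/L.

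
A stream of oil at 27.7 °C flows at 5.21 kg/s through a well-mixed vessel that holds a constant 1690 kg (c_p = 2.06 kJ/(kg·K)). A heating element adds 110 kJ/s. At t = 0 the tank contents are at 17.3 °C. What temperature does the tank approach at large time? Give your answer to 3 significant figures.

First-law balance (no shaft work): M c_p dT/dt = ṁ c_p (T_in − T) + 110.
At steady state dT/dt = 0 ⇒ T_ss = T_in + Q̇/(ṁ c_p) = 27.7 + 110/(5.21·2.06) = 37.949 °C.

37.9 °C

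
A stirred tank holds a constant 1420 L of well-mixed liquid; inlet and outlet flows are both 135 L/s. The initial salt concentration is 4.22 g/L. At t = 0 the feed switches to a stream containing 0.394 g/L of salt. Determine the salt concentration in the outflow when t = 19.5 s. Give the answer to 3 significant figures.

Mass balance on the solute (V constant): V dC/dt = Q(C_in − C).
Time constant τ = V/Q = 1420/135 = 10.519 s.
Integrating: C(t) = C_in + (C₀ − C_in) e^(−t/τ).
C(19.5) = 0.394 + (4.22 − 0.394)·e^(−19.5/10.519) = 0.394 + (3.8260)·0.15663 = 0.99326 g/L.

0.993 g/L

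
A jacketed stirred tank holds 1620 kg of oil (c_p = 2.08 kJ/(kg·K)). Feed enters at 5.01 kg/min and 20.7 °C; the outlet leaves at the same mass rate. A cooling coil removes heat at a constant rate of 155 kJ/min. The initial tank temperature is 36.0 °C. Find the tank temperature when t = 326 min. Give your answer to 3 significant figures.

M c_p dT/dt = ṁ c_p (T_in − T) − Q̇.
Rearrange: dT/dt = (T_ss − T)/τ with τ = M/ṁ = 323.35 min and T_ss = T_in − Q̇/(ṁ c_p) = 5.8259 °C.
T approaches T_ss exponentially: T(t) = T_ss + (T₀ − T_ss) e^(−t/τ).
T(326) = 5.8259 + (30.174)·e^(−326/323.35) = 5.8259 + (30.174)·0.36488 = 16.836 °C.

16.8 °C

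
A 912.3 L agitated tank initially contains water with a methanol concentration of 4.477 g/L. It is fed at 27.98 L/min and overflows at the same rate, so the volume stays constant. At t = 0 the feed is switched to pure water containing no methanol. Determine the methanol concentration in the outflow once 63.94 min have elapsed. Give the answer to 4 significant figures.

Unsteady species balance (constant V, well mixed): V dC/dt = Q(C_in − C).
Rewrite as dC/dt + C/τ = C_in/τ, τ = V/Q = 32.6054 min.
Solution: C(t) = C_in + (C₀ − C_in) e^(−t/τ).
C(63.94) = 0 + (4.477 − 0)·e^(−63.94/32.6054) = 0 + (4.47700)·0.140714 = 0.629978 g/L.

0.6300 g/L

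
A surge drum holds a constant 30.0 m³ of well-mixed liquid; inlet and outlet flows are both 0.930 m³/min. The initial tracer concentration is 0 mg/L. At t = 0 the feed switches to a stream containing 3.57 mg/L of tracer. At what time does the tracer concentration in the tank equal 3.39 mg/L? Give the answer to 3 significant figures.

96.4 min

Accumulation = in − out for the solute gives V dC/dt = Q(C_in − C), so τ = V/Q = 32.258 min.
C(t) = C_in + (C₀ − C_in) e^(−t/τ). Set C = 3.39 and solve for t:
e^(−t/τ) = (C − C_in)/(C₀ − C_in) = (3.39 − 3.57)/(0 − 3.57) = 0.050420
t = −τ ln(…) = 32.258 × 2.9874 = 96.367 min.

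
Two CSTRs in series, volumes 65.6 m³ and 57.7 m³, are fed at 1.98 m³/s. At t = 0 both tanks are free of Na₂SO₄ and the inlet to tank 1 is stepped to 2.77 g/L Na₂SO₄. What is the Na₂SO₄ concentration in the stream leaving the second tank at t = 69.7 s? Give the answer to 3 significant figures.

1.81 g/L

Each tank obeys Vᵢ dCᵢ/dt = Q(Cᵢ₋₁ − Cᵢ), so τᵢ = Vᵢ/Q.
τ₁ = 65.6/1.98 = 33.131 s; τ₂ = 57.7/1.98 = 29.141 s.
Tank 1: C₁ = C_in(1 − e^(−t/τ₁)). Tank 2 (τ₁ ≠ τ₂): C₂ = C_in[1 − (τ₁ e^(−t/τ₁) − τ₂ e^(−t/τ₂))/(τ₁ − τ₂)].
At t = 69.7: e^(−t/τ₁) = 0.12200, e^(−t/τ₂) = 0.091466.
C₂ = 2.77·[1 − (33.131·0.12200 − 29.141·0.091466)/(3.9899)] = 2.77·0.65500 = 1.8144 g/L.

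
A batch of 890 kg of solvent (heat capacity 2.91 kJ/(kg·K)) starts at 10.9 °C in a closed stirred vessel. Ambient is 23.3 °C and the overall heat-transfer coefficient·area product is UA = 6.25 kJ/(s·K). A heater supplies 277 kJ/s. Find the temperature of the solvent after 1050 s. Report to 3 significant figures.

63.1 °C

Lumped-capacitance energy balance: M c_p dT/dt = UA(T_amb − T) + Q̇.
dT/dt = (T_ss − T)/τ with T_ss = T_amb + Q̇/UA = 23.3 + 277/6.25 = 67.620 °C, τ = M c_p/UA = 890·2.91/6.25 = 414.38 s.
T approaches T_ss exponentially: T(t) = T_ss + (T₀ − T_ss) e^(−t/τ).
T(1050) = 67.620 + (-56.720)·0.079350 = 63.119 °C.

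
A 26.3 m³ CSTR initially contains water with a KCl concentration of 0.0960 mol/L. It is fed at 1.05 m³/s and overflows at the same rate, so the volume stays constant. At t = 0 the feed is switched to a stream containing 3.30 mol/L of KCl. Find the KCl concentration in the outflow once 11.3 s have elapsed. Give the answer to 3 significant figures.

1.26 mol/L

Mass balance on the solute (V constant): V dC/dt = Q(C_in − C).
Time constant τ = V/Q = 26.3/1.05 = 25.048 s.
This is linear first-order; C(t) = C_in + (C₀ − C_in) e^(−t/τ).
C(11.3) = 3.30 + (0.0960 − 3.30)·e^(−11.3/25.048) = 3.30 + (-3.2040)·0.63690 = 1.2594 mol/L.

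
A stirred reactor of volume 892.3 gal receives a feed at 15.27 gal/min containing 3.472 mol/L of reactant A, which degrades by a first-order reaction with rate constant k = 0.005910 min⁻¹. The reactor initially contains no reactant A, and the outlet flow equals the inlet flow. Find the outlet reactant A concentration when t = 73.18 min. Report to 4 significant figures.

Accumulation = in − out − consumed: V dC/dt = Q C_in − Q C − k V C.
This is linear with rate a = Q/V + k = 0.0230231 min⁻¹.
C_ss = Q C_in/(Q + kV) = 2.58074 mol/L; C(t) = C_ss + (C₀ − C_ss) e^(−a t).
C(73.18) = 2.58074 + (-2.58074)·e^(−0.0230231·73.18) = 2.58074 + (-2.58074)·0.185476 = 2.10208 mol/L.

2.102 mol/L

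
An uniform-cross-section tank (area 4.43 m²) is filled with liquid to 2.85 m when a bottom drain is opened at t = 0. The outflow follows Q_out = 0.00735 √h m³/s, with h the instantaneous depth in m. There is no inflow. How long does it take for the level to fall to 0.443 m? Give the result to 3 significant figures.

1230 s

A dh/dt = −Q_out = −0.00735 √h.
∫ h^(−1/2) dh = −(0.00735/A) ∫ dt, giving 2√h = 2√h₀ − (0.00735/A) t.
t = 2A(√h₀ − √h)/0.00735 = 2·4.43·(√2.85 − √0.443)/0.00735
  = 8.8600 × (1.6882 − 0.66558) / 0.00735 = 1232.7 s.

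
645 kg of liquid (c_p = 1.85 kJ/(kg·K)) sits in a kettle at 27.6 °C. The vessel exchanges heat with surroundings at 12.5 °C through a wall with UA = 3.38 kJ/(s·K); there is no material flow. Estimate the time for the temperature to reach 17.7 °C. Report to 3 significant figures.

376 s

Lumped-capacitance energy balance: M c_p dT/dt = UA(T_amb − T).
τ = M c_p/UA = 353.03 s; T_ss = T_amb = 12.500 °C.
T(t) = T_ss + (T₀ − T_ss)e^(−t/τ); set T = 17.7:
t = −τ ln[(T − T_ss)/(T₀ − T_ss)] = −353.03 · ln(0.34437) = 376.35 s.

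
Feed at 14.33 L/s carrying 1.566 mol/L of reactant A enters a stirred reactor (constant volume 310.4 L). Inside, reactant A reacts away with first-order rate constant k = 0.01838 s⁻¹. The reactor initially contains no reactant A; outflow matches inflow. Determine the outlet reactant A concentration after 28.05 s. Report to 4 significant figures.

0.9369 mol/L

Accumulation = in − out − consumed: V dC/dt = Q C_in − Q C − k V C.
This is linear with rate a = Q/V + k = 0.0645462 s⁻¹.
C_ss = Q C_in/(Q + kV) = 1.12007 mol/L; C(t) = C_ss + (C₀ − C_ss) e^(−a t).
C(28.05) = 1.12007 + (-1.12007)·e^(−0.0645462·28.05) = 1.12007 + (-1.12007)·0.163569 = 0.936862 mol/L.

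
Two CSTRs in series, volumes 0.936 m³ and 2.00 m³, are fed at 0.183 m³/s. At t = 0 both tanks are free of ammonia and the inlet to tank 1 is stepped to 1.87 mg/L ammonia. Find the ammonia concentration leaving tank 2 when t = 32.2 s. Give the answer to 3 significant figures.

1.69 mg/L

Time constants: τᵢ = Vᵢ/Q for each well-mixed tank.
τ₁ = 0.936/0.183 = 5.1148 s; τ₂ = 2.00/0.183 = 10.929 s.
Tank 1: C₁ = C_in(1 − e^(−t/τ₁)). Tank 2 (τ₁ ≠ τ₂): C₂ = C_in[1 − (τ₁ e^(−t/τ₁) − τ₂ e^(−t/τ₂))/(τ₁ − τ₂)].
At t = 32.2: e^(−t/τ₁) = 0.0018446, e^(−t/τ₂) = 0.052534.
C₂ = 1.87·[1 − (5.1148·0.0018446 − 10.929·0.052534)/(-5.8142)] = 1.87·0.90288 = 1.6884 mg/L.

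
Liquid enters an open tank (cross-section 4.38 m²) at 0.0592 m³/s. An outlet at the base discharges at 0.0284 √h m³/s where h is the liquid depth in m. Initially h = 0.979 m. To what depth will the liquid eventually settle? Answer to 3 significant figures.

Level balance: A dh/dt = 0.0592 − 0.0284 √h. Setting dh/dt = 0:
Q_in = 0.0284 √h_ss ⇒ √h_ss = 0.0592/0.0284 = 2.0845.
h_ss = 2.0845² = 4.3452 m. (Since h₀ = 0.979 m < h_ss, the level will rise toward this value.)

4.35 m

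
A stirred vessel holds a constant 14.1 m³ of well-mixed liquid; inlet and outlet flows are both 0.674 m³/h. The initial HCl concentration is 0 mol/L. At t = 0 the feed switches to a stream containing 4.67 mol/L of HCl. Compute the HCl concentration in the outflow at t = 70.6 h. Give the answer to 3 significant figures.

4.51 mol/L

Transient balance on the dissolved component: V dC/dt = Q(C_in − C).
Rewrite as dC/dt + C/τ = C_in/τ, τ = V/Q = 20.920 h.
Integrating: C(t) = C_in + (C₀ − C_in) e^(−t/τ).
C(70.6) = 4.67 + (0 − 4.67)·e^(−70.6/20.920) = 4.67 + (-4.6700)·0.034226 = 4.5102 mol/L.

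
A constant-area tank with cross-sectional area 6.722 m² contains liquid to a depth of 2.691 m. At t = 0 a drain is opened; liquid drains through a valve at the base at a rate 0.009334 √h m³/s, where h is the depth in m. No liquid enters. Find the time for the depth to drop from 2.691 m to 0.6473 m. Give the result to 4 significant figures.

1204 s

Volume balance on the tank: A dh/dt = −0.009334 √h.
This is separable: 2 d(√h)/dt = −0.009334/A, so √h = √h₀ − (0.009334/(2A)) t.
t = 2A(√h₀ − √h)/0.009334 = 2·6.722·(√2.691 − √0.6473)/0.009334
  = 13.4440 × (1.64043 − 0.804550) / 0.009334 = 1203.94 s.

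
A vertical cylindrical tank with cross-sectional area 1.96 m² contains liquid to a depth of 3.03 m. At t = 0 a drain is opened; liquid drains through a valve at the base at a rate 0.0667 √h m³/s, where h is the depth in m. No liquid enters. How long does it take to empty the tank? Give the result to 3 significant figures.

A dh/dt = −Q_out = −0.0667 √h.
∫ h^(−1/2) dh = −(0.0667/A) ∫ dt, giving 2√h = 2√h₀ − (0.0667/A) t.
Tank is empty when √h = 0: t_empty = 2A√h₀/0.0667.
t_empty = 2·1.96·√3.03/0.0667 = 3.9200·1.7407/0.0667 = 102.30 s.

102 s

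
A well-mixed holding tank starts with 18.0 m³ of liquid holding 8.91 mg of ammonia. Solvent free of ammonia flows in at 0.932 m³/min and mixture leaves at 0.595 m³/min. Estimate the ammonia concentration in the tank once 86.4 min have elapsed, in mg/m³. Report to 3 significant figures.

0.0346 mg/m³

Total volume: dV/dt = Q_in − Q_out = 0.33700 m³/min, so V(t) = 18.0 + 0.33700 t and V(86.4) = 47.117 m³.
Solute balance: dm/dt = 0 − Q_out C = −Q_out m/V(t).
dm/m = −Q_out dt/(V₀ + 0.33700 t); integrating gives ln(m/m₀) = −(Q_out/(Q_in−Q_out)) ln(V/V₀).
m = m₀ (V₀/V)^(Q_out/(Q_in−Q_out)) = 8.91 × (18.0/47.117)^(1.7656) = 1.6294 mg.
C = m/V = 1.6294/47.117 = 0.034583 mg/m³.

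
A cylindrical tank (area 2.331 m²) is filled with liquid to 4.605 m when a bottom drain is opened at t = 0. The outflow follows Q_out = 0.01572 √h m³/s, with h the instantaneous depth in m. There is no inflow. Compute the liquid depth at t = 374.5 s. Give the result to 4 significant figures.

0.7799 m

Mass balance (ρ constant): A dh/dt = −0.01572 √h.
Separate and integrate: 2(√h − √h₀) = −(0.01572/A) t.
√h = √4.605 − 0.01572·374.5/(2·2.331) = 2.14593 − 1.26279 = 0.883134.
h = 0.883134² = 0.779925 m.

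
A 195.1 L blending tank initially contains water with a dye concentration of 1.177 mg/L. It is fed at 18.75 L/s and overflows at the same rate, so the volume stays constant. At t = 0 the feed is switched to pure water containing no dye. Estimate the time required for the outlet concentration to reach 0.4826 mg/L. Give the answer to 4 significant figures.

9.277 s

Transient balance on the dissolved component: V dC/dt = Q(C_in − C), so τ = V/Q = 10.4053 s.
C(t) = C_in + (C₀ − C_in) e^(−t/τ). Set C = 0.4826 and solve for t:
e^(−t/τ) = (C − C_in)/(C₀ − C_in) = (0.4826 − 0)/(1.177 − 0) = 0.410025
t = −τ ln(…) = 10.4053 × 0.891536 = 9.27673 s.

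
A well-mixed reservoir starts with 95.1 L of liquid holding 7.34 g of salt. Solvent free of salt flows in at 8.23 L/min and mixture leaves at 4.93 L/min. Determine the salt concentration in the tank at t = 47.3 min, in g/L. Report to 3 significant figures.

0.00685 g/L

Total volume: dV/dt = Q_in − Q_out = 3.3000 L/min, so V(t) = 95.1 + 3.3000 t and V(47.3) = 251.19 L.
No salt enters, so dm/dt = −Q_out · (m/V).
Separate: dm/m = −Q_out dt/V(t) ⇒ ln(m/m₀) = −(Q_out/(Q_in−Q_out)) ln(V/V₀).
m = m₀ (V₀/V)^(Q_out/(Q_in−Q_out)) = 7.34 × (95.1/251.19)^(1.4939) = 1.7200 g.
C = m/V = 1.7200/251.19 = 0.0068473 g/L.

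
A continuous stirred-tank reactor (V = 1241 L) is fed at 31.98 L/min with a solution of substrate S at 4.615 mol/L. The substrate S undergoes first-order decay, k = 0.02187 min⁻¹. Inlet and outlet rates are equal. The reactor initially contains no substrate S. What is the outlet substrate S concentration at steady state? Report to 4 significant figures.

Species balance: V dC/dt = Q C_in − Q C − k V C.
Steady state (dC/dt = 0): C_ss = Q C_in/(Q + kV) = C_in/(1 + kV/Q).
C_ss = 31.98·4.615/(31.98 + 0.02187·1241) = 147.588/59.1207 = 2.49638 mol/L.

2.496 mol/L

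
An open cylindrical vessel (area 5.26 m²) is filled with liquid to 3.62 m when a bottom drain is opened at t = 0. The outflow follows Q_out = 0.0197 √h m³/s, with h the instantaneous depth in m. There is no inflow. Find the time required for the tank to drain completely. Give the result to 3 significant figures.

With no inflow, A dh/dt = −0.0197 √h.
This is separable: 2 d(√h)/dt = −0.0197/A, so √h = √h₀ − (0.0197/(2A)) t.
Tank is empty when √h = 0: t_empty = 2A√h₀/0.0197.
t_empty = 2·5.26·√3.62/0.0197 = 10.520·1.9026/0.0197 = 1016.0 s.

1020 s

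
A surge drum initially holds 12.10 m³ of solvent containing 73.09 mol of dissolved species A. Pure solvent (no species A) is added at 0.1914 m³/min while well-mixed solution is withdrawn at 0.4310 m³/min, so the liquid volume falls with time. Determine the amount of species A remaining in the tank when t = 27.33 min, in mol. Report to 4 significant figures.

Let m(t) be the amount of species A. Volume: V(t) = V₀ + (Q_in − Q_out) t = 12.10 − 0.239600 t; V(27.33) = 5.55173 m³.
Species balance (pure solvent in): dm/dt = −Q_out · m/V(t).
dm/m = −Q_out dt/(V₀ − 0.239600 t); integrating gives ln(m/m₀) = −(Q_out/(Q_in−Q_out)) ln(V/V₀).
m = m₀ (V₀/V)^(Q_out/(Q_in−Q_out)) = 73.09 × (12.10/5.55173)^(-1.79883) = 17.9975 mol.

18.00 mol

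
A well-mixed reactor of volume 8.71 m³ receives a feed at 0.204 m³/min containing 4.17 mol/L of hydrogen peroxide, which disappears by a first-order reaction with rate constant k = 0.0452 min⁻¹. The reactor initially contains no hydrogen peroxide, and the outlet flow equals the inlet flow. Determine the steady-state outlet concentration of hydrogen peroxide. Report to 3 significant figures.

Species balance: V dC/dt = Q C_in − Q C − k V C.
Steady state (dC/dt = 0): C_ss = Q C_in/(Q + kV) = C_in/(1 + kV/Q).
C_ss = 0.204·4.17/(0.204 + 0.0452·8.71) = 0.85068/0.59769 = 1.4233 mol/L.

1.42 mol/L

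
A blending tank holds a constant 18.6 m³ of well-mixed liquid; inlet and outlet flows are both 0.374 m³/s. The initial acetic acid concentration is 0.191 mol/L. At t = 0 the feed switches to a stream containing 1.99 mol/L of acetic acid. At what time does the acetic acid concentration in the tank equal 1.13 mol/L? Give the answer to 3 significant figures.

Accumulation = in − out for the solute gives V dC/dt = Q(C_in − C), so τ = V/Q = 49.733 s.
C(t) = C_in + (C₀ − C_in) e^(−t/τ). Set C = 1.13 and solve for t:
e^(−t/τ) = (C − C_in)/(C₀ − C_in) = (1.13 − 1.99)/(0.191 − 1.99) = 0.47804
t = −τ ln(…) = 49.733 × 0.73805 = 36.705 s.

36.7 s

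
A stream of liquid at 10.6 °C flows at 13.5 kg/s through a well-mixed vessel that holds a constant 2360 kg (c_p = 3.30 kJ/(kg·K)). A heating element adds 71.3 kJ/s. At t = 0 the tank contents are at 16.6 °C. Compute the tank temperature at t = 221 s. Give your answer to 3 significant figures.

M c_p dT/dt = ṁ c_p (T_in − T) + Q̇.
τ = M/ṁ = 174.81 s; T_ss = T_in + Q̇/(ṁ c_p) = 10.6 + 71.3/(13.5·3.30) = 12.200 °C.
Integrating: T(t) = T_ss + (T₀ − T_ss) e^(−t/τ).
T(221) = 12.200 + (4.3996)·e^(−221/174.81) = 12.200 + (4.3996)·0.28247 = 13.443 °C.

13.4 °C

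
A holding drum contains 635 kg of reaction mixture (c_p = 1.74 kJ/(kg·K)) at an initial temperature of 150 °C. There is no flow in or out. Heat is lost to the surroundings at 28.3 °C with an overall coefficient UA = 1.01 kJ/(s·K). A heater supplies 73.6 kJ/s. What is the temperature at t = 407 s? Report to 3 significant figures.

135 °C

Energy balance: M c_p dT/dt = −UA(T − T_amb) + Q̇.
dT/dt = (T_ss − T)/τ with T_ss = T_amb + Q̇/UA = 28.3 + 73.6/1.01 = 101.17 °C, τ = M c_p/UA = 635·1.74/1.01 = 1094.0 s.
T approaches T_ss exponentially: T(t) = T_ss + (T₀ − T_ss) e^(−t/τ).
T(407) = 101.17 + (48.829)·0.68932 = 134.83 °C.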